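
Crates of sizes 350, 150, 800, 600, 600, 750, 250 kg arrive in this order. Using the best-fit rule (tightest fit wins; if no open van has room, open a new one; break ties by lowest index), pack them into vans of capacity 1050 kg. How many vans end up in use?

  350 → van 1 (new)  [load 350/1050]
  150 → van 1  [load 500/1050]
  800 → van 2 (new)  [load 800/1050]
  600 → van 3 (new)  [load 600/1050]
  600 → van 4 (new)  [load 600/1050]
  750 → van 5 (new)  [load 750/1050]
  250 → van 2  [load 1050/1050]
5 vans opened.

5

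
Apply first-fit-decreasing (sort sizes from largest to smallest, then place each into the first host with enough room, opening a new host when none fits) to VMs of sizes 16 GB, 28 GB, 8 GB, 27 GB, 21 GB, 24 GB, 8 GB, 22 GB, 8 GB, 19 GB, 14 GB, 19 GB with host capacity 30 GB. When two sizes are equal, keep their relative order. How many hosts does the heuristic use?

Sorted descending: 28, 27, 24, 22, 21, 19, 19, 16, 14, 8, 8, 8.
  28 → host 1 (new)  [load 28/30]
  27 → host 2 (new)  [load 27/30]
  24 → host 3 (new)  [load 24/30]
  22 → host 4 (new)  [load 22/30]
  21 → host 5 (new)  [load 21/30]
  19 → host 6 (new)  [load 19/30]
  19 → host 7 (new)  [load 19/30]
  16 → host 8 (new)  [load 16/30]
  14 → host 8  [load 30/30]
  8 → host 4  [load 30/30]
  8 → host 5  [load 29/30]
  8 → host 6  [load 27/30]
8 hosts opened.

8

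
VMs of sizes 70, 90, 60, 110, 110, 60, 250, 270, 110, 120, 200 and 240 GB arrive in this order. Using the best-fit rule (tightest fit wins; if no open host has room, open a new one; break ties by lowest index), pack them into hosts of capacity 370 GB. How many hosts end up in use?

  70 → host 1 (new)  [load 70/370]
  90 → host 1  [load 160/370]
  60 → host 1  [load 220/370]
  110 → host 1  [load 330/370]
  110 → host 2 (new)  [load 110/370]
  60 → host 2  [load 170/370]
  250 → host 3 (new)  [load 250/370]
  270 → host 4 (new)  [load 270/370]
  110 → host 3  [load 360/370]
  120 → host 2  [load 290/370]
  200 → host 5 (new)  [load 200/370]
  240 → host 6 (new)  [load 240/370]
6 hosts opened.

6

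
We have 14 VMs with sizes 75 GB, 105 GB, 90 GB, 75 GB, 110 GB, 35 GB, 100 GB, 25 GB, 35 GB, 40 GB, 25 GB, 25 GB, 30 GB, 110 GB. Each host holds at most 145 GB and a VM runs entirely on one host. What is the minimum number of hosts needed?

Total = 110 + 110 + 105 + 100 + 90 + 75 + 75 + 40 + 35 + 35 + 30 + 25 + 25 + 25 = 880 GB.
Lower bound: ⌈880/145⌉ = 7 hosts.
A packing using 7 hosts:
  host 1: 110 + 35 = 145
  host 2: 110 + 35 = 145
  host 3: 105 + 40 = 145
  host 4: 100 + 30 = 130
  host 5: 90 + 25 + 25 = 140
  host 6: 75 + 25 = 100
  host 7: 75 = 75
This matches the lower bound, so 7 is optimal.

7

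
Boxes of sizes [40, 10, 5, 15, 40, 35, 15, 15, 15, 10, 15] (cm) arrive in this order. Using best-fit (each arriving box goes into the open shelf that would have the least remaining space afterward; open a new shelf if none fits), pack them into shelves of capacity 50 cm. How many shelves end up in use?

  40 → shelf 1 (new)  [load 40/50]
  10 → shelf 1  [load 50/50]
  5 → shelf 2 (new)  [load 5/50]
  15 → shelf 2  [load 20/50]
  40 → shelf 3 (new)  [load 40/50]
  35 → shelf 4 (new)  [load 35/50]
  15 → shelf 4  [load 50/50]
  15 → shelf 2  [load 35/50]
  15 → shelf 2  [load 50/50]
  10 → shelf 3  [load 50/50]
  15 → shelf 5 (new)  [load 15/50]
5 shelves opened.

5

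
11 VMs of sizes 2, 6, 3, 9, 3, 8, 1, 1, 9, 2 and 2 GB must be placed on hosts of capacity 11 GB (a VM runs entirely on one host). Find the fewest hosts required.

Total = 9 + 9 + 8 + 6 + 3 + 3 + 2 + 2 + 2 + 1 + 1 = 46 GB.
Lower bound: ⌈46/11⌉ = 5 hosts.
A packing using 5 hosts:
  host 1: 9 + 2 = 11
  host 2: 9 + 2 = 11
  host 3: 8 + 3 = 11
  host 4: 6 + 3 + 2 = 11
  host 5: 1 + 1 = 2
This matches the lower bound, so 5 is optimal.

5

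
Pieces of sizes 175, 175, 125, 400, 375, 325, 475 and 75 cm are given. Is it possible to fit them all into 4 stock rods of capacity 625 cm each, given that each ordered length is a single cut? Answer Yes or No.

A valid assignment using 4 stock rods:
  stock rod 1: 475 + 125 = 600
  stock rod 2: 400 + 175 = 575
  stock rod 3: 375 + 175 + 75 = 625
  stock rod 4: 325 = 325
Every load is within 625 cm, so 4 stock rods suffice.

Yes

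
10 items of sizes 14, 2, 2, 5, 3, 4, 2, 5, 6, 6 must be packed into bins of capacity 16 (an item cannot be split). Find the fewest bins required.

Total = 14 + 6 + 6 + 5 + 5 + 4 + 3 + 2 + 2 + 2 = 49.
Lower bound: ⌈49/16⌉ = 4 bins.
A packing using 4 bins:
  bin 1: 14 + 2 = 16
  bin 2: 6 + 6 + 4 = 16
  bin 3: 5 + 5 + 3 + 2 = 15
  bin 4: 2 = 2
This matches the lower bound, so 4 is optimal.

4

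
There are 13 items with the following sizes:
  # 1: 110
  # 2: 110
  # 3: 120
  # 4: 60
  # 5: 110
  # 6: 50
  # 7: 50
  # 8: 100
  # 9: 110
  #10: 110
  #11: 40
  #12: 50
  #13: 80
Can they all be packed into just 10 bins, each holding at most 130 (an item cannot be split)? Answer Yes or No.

Yes

A valid assignment using 10 bins:
  bin 1: 120 = 120
  bin 2: 110 = 110
  bin 3: 110 = 110
  bin 4: 110 = 110
  bin 5: 110 = 110
  bin 6: 110 = 110
  bin 7: 100 = 100
  bin 8: 80 + 50 = 130
  bin 9: 60 + 50 = 110
  bin 10: 50 + 40 = 90
Every load is within 130, so 10 bins suffice.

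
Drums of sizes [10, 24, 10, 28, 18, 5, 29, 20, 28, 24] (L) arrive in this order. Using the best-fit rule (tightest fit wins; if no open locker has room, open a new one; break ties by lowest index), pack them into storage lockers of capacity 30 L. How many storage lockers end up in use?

  10 → locker 1 (new)  [load 10/30]
  24 → locker 2 (new)  [load 24/30]
  10 → locker 1  [load 20/30]
  28 → locker 3 (new)  [load 28/30]
  18 → locker 4 (new)  [load 18/30]
  5 → locker 2  [load 29/30]
  29 → locker 5 (new)  [load 29/30]
  20 → locker 6 (new)  [load 20/30]
  28 → locker 7 (new)  [load 28/30]
  24 → locker 8 (new)  [load 24/30]
8 storage lockers opened.

8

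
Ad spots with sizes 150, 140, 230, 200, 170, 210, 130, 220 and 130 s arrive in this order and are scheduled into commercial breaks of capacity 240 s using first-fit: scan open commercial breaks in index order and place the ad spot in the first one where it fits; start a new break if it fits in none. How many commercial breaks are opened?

  150 → break 1 (new)  [load 150/240]
  140 → break 2 (new)  [load 140/240]
  230 → break 3 (new)  [load 230/240]
  200 → break 4 (new)  [load 200/240]
  170 → break 5 (new)  [load 170/240]
  210 → break 6 (new)  [load 210/240]
  130 → break 7 (new)  [load 130/240]
  220 → break 8 (new)  [load 220/240]
  130 → break 9 (new)  [load 130/240]
9 commercial breaks opened.

9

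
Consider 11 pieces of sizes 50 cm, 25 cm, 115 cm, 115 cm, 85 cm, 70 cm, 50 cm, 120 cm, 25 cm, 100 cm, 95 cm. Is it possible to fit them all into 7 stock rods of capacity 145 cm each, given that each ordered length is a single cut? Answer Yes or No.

Yes

A valid assignment using 7 stock rods:
  stock rod 1: 120 + 25 = 145
  stock rod 2: 115 + 25 = 140
  stock rod 3: 115 = 115
  stock rod 4: 100 = 100
  stock rod 5: 95 + 50 = 145
  stock rod 6: 85 + 50 = 135
  stock rod 7: 70 = 70
Every load is within 145 cm, so 7 stock rods suffice.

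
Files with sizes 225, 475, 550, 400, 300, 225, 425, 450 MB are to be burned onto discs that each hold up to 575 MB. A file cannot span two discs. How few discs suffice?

Total = 550 + 475 + 450 + 425 + 400 + 300 + 225 + 225 = 3050 MB.
Lower bound: ⌈3050/575⌉ = 6 discs.
A packing using 7 discs:
  disc 1: 550 = 550
  disc 2: 475 = 475
  disc 3: 450 = 450
  disc 4: 425 = 425
  disc 5: 400 = 400
  disc 6: 300 + 225 = 525
  disc 7: 225 = 225
No arrangement into 6 discs stays within capacity, so 7 is optimal.

7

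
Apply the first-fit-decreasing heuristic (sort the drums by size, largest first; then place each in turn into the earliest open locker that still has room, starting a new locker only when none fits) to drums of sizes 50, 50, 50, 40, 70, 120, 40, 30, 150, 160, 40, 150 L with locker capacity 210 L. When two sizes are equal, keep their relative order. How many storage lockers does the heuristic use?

Sorted descending: 160, 150, 150, 120, 70, 50, 50, 50, 40, 40, 40, 30.
  160 → locker 1 (new)  [load 160/210]
  150 → locker 2 (new)  [load 150/210]
  150 → locker 3 (new)  [load 150/210]
  120 → locker 4 (new)  [load 120/210]
  70 → locker 4  [load 190/210]
  50 → locker 1  [load 210/210]
  50 → locker 2  [load 200/210]
  50 → locker 3  [load 200/210]
  40 → locker 5 (new)  [load 40/210]
  40 → locker 5  [load 80/210]
  40 → locker 5  [load 120/210]
  30 → locker 5  [load 150/210]
5 storage lockers opened.

5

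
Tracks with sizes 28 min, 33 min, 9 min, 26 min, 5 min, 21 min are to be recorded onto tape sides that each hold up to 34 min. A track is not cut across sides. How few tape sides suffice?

4

Total = 33 + 28 + 26 + 21 + 9 + 5 = 122 min.
Lower bound: ⌈122/34⌉ = 4 tape sides.
A packing using 4 tape sides:
  side 1: 33 = 33
  side 2: 28 + 5 = 33
  side 3: 26 = 26
  side 4: 21 + 9 = 30
This matches the lower bound, so 4 is optimal.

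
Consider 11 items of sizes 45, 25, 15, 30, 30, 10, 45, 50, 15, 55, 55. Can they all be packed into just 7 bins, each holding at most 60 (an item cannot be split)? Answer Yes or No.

Yes

A valid assignment using 7 bins:
  bin 1: 55 = 55
  bin 2: 55 = 55
  bin 3: 50 + 10 = 60
  bin 4: 45 + 15 = 60
  bin 5: 45 + 15 = 60
  bin 6: 30 + 30 = 60
  bin 7: 25 = 25
Every load is within 60, so 7 bins suffice.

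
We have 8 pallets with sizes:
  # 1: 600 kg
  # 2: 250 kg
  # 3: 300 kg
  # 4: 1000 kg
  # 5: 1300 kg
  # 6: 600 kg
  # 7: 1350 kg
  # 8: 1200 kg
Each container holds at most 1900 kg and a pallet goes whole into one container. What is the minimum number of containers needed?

Total = 1350 + 1300 + 1200 + 1000 + 600 + 600 + 300 + 250 = 6600 kg.
Lower bound: ⌈6600/1900⌉ = 4 containers.
A packing using 4 containers:
  container 1: 1350 + 300 + 250 = 1900
  container 2: 1300 + 600 = 1900
  container 3: 1200 + 600 = 1800
  container 4: 1000 = 1000
This matches the lower bound, so 4 is optimal.

4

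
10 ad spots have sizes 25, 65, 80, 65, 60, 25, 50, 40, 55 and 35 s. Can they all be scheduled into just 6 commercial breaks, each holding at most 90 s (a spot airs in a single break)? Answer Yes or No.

Yes

A valid assignment using 6 commercial breaks:
  break 1: 80 = 80
  break 2: 65 + 25 = 90
  break 3: 65 + 25 = 90
  break 4: 60 = 60
  break 5: 55 + 35 = 90
  break 6: 50 + 40 = 90
Every load is within 90 s, so 6 commercial breaks suffice.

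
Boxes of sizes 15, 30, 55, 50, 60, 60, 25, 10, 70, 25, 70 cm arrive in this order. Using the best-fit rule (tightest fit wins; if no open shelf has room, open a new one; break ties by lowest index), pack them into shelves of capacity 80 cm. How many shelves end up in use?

  15 → shelf 1 (new)  [load 15/80]
  30 → shelf 1  [load 45/80]
  55 → shelf 2 (new)  [load 55/80]
  50 → shelf 3 (new)  [load 50/80]
  60 → shelf 4 (new)  [load 60/80]
  60 → shelf 5 (new)  [load 60/80]
  25 → shelf 2  [load 80/80]
  10 → shelf 4  [load 70/80]
  70 → shelf 6 (new)  [load 70/80]
  25 → shelf 3  [load 75/80]
  70 → shelf 7 (new)  [load 70/80]
7 shelves opened.

7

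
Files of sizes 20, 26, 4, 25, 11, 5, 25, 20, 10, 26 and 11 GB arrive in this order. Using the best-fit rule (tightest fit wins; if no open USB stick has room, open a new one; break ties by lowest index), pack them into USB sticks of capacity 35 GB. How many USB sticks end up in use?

  20 → USB stick 1 (new)  [load 20/35]
  26 → USB stick 2 (new)  [load 26/35]
  4 → USB stick 2  [load 30/35]
  25 → USB stick 3 (new)  [load 25/35]
  11 → USB stick 1  [load 31/35]
  5 → USB stick 2  [load 35/35]
  25 → USB stick 4 (new)  [load 25/35]
  20 → USB stick 5 (new)  [load 20/35]
  10 → USB stick 3  [load 35/35]
  26 → USB stick 6 (new)  [load 26/35]
  11 → USB stick 5  [load 31/35]
6 USB sticks opened.

6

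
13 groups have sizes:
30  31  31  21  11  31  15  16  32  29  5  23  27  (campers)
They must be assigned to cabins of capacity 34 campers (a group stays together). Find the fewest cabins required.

10

Total = 32 + 31 + 31 + 31 + 30 + 29 + 27 + 23 + 21 + 16 + 15 + 11 + 5 = 302 campers.
Lower bound: ⌈302/34⌉ = 9 cabins.
A packing using 10 cabins:
  cabin 1: 32 = 32
  cabin 2: 31 = 31
  cabin 3: 31 = 31
  cabin 4: 31 = 31
  cabin 5: 30 = 30
  cabin 6: 29 + 5 = 34
  cabin 7: 27 = 27
  cabin 8: 23 + 11 = 34
  cabin 9: 21 = 21
  cabin 10: 16 + 15 = 31
No arrangement into 9 cabins stays within capacity, so 10 is optimal.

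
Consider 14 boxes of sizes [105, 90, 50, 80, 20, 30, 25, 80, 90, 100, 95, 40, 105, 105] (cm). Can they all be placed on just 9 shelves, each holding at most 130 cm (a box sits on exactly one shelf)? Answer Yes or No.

Yes

A valid assignment using 9 shelves:
  shelf 1: 105 + 25 = 130
  shelf 2: 105 + 20 = 125
  shelf 3: 105 = 105
  shelf 4: 100 + 30 = 130
  shelf 5: 95 = 95
  shelf 6: 90 + 40 = 130
  shelf 7: 90 = 90
  shelf 8: 80 + 50 = 130
  shelf 9: 80 = 80
Every load is within 130 cm, so 9 shelves suffice.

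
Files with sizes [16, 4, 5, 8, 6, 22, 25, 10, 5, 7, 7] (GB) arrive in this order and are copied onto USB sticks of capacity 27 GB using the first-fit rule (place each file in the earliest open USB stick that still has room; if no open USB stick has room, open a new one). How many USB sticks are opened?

  16 → USB stick 1 (new)  [load 16/27]
  4 → USB stick 1  [load 20/27]
  5 → USB stick 1  [load 25/27]
  8 → USB stick 2 (new)  [load 8/27]
  6 → USB stick 2  [load 14/27]
  22 → USB stick 3 (new)  [load 22/27]
  25 → USB stick 4 (new)  [load 25/27]
  10 → USB stick 2  [load 24/27]
  5 → USB stick 3  [load 27/27]
  7 → USB stick 5 (new)  [load 7/27]
  7 → USB stick 5  [load 14/27]
5 USB sticks opened.

5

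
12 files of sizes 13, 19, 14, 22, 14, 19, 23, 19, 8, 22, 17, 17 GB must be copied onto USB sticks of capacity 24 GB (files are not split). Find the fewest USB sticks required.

11

Total = 23 + 22 + 22 + 19 + 19 + 19 + 17 + 17 + 14 + 14 + 13 + 8 = 207 GB.
Lower bound: ⌈207/24⌉ = 9 USB sticks.
Also, 11 files each exceed 12 GB, and no two of those can share a USB stick, so at least 11 USB sticks are needed.
A packing using 11 USB sticks:
  USB stick 1: 23 = 23
  USB stick 2: 22 = 22
  USB stick 3: 22 = 22
  USB stick 4: 19 = 19
  USB stick 5: 19 = 19
  USB stick 6: 19 = 19
  USB stick 7: 17 = 17
  USB stick 8: 17 = 17
  USB stick 9: 14 + 8 = 22
  USB stick 10: 14 = 14
  USB stick 11: 13 = 13
This matches the lower bound, so 11 is optimal.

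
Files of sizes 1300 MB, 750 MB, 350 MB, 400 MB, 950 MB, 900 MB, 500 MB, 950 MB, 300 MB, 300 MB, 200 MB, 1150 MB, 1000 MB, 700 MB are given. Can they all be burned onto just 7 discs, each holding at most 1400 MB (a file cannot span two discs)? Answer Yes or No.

No

Total = 9750 MB; ⌈9750/1400⌉ = 7.
The bound of 7 does not rule out 7, but exhaustive search shows no assignment into 7 discs of capacity 1400 MB exists — the minimum is 8.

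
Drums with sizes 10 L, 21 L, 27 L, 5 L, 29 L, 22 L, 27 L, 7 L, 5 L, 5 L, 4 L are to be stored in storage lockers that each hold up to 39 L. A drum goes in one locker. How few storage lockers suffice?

Total = 29 + 27 + 27 + 22 + 21 + 10 + 7 + 5 + 5 + 5 + 4 = 162 L.
Lower bound: ⌈162/39⌉ = 5 storage lockers.
A packing using 5 storage lockers:
  locker 1: 29 + 10 = 39
  locker 2: 27 + 7 + 5 = 39
  locker 3: 27 + 5 + 5 = 37
  locker 4: 22 + 4 = 26
  locker 5: 21 = 21
This matches the lower bound, so 5 is optimal.

5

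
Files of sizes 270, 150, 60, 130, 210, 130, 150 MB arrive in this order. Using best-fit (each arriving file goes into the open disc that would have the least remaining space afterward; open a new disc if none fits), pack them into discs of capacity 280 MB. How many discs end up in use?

5

  270 → disc 1 (new)  [load 270/280]
  150 → disc 2 (new)  [load 150/280]
  60 → disc 2  [load 210/280]
  130 → disc 3 (new)  [load 130/280]
  210 → disc 4 (new)  [load 210/280]
  130 → disc 3  [load 260/280]
  150 → disc 5 (new)  [load 150/280]
5 discs opened.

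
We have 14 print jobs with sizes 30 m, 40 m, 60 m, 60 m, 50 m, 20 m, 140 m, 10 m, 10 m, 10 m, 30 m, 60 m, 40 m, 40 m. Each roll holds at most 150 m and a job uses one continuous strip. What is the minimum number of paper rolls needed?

Total = 140 + 60 + 60 + 60 + 50 + 40 + 40 + 40 + 30 + 30 + 20 + 10 + 10 + 10 = 600 m.
Lower bound: ⌈600/150⌉ = 4 paper rolls.
A packing using 4 paper rolls:
  roll 1: 140 + 10 = 150
  roll 2: 60 + 60 + 30 = 150
  roll 3: 60 + 50 + 40 = 150
  roll 4: 40 + 40 + 30 + 20 + 10 + 10 = 150
This matches the lower bound, so 4 is optimal.

4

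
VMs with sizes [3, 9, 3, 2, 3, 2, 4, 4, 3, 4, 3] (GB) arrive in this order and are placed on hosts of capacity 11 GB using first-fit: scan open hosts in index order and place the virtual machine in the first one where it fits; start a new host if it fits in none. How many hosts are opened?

4

  3 → host 1 (new)  [load 3/11]
  9 → host 2 (new)  [load 9/11]
  3 → host 1  [load 6/11]
  2 → host 1  [load 8/11]
  3 → host 1  [load 11/11]
  2 → host 2  [load 11/11]
  4 → host 3 (new)  [load 4/11]
  4 → host 3  [load 8/11]
  3 → host 3  [load 11/11]
  4 → host 4 (new)  [load 4/11]
  3 → host 4  [load 7/11]
4 hosts opened.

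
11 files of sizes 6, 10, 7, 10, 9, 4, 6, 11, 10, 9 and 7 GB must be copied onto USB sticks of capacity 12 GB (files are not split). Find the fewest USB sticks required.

Total = 11 + 10 + 10 + 10 + 9 + 9 + 7 + 7 + 6 + 6 + 4 = 89 GB.
Lower bound: ⌈89/12⌉ = 8 USB sticks.
A packing using 9 USB sticks:
  USB stick 1: 11 = 11
  USB stick 2: 10 = 10
  USB stick 3: 10 = 10
  USB stick 4: 10 = 10
  USB stick 5: 9 = 9
  USB stick 6: 9 = 9
  USB stick 7: 7 + 4 = 11
  USB stick 8: 7 = 7
  USB stick 9: 6 + 6 = 12
No arrangement into 8 USB sticks stays within capacity, so 9 is optimal.

9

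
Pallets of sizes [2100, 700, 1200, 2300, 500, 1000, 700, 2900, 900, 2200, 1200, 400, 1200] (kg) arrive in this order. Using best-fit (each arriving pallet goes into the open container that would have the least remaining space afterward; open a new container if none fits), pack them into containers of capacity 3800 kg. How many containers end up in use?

5

  2100 → container 1 (new)  [load 2100/3800]
  700 → container 1  [load 2800/3800]
  1200 → container 2 (new)  [load 1200/3800]
  2300 → container 2  [load 3500/3800]
  500 → container 1  [load 3300/3800]
  1000 → container 3 (new)  [load 1000/3800]
  700 → container 3  [load 1700/3800]
  2900 → container 4 (new)  [load 2900/3800]
  900 → container 4  [load 3800/3800]
  2200 → container 5 (new)  [load 2200/3800]
  1200 → container 5  [load 3400/3800]
  400 → container 5  [load 3800/3800]
  1200 → container 3  [load 2900/3800]
5 containers opened.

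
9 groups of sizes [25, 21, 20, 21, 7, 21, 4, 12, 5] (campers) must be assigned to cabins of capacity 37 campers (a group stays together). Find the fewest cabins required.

Total = 25 + 21 + 21 + 21 + 20 + 12 + 7 + 5 + 4 = 136 campers.
Lower bound: ⌈136/37⌉ = 4 cabins.
Also, 5 groups each exceed 37/2 campers, and no two of those can share a cabin, so at least 5 cabins are needed.
A packing using 5 cabins:
  cabin 1: 25 + 12 = 37
  cabin 2: 21 + 7 + 5 + 4 = 37
  cabin 3: 21 = 21
  cabin 4: 21 = 21
  cabin 5: 20 = 20
This matches the lower bound, so 5 is optimal.

5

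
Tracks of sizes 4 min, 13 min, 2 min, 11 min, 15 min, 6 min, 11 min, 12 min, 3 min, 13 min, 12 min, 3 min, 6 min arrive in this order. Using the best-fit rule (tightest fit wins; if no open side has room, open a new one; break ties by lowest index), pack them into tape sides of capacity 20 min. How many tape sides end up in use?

  4 → side 1 (new)  [load 4/20]
  13 → side 1  [load 17/20]
  2 → side 1  [load 19/20]
  11 → side 2 (new)  [load 11/20]
  15 → side 3 (new)  [load 15/20]
  6 → side 2  [load 17/20]
  11 → side 4 (new)  [load 11/20]
  12 → side 5 (new)  [load 12/20]
  3 → side 2  [load 20/20]
  13 → side 6 (new)  [load 13/20]
  12 → side 7 (new)  [load 12/20]
  3 → side 3  [load 18/20]
  6 → side 6  [load 19/20]
7 tape sides opened.

7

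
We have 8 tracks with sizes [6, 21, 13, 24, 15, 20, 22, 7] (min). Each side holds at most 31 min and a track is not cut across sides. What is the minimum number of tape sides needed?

Total = 24 + 22 + 21 + 20 + 15 + 13 + 7 + 6 = 128 min.
Lower bound: ⌈128/31⌉ = 5 tape sides.
A packing using 5 tape sides:
  side 1: 24 + 7 = 31
  side 2: 22 + 6 = 28
  side 3: 21 = 21
  side 4: 20 = 20
  side 5: 15 + 13 = 28
This matches the lower bound, so 5 is optimal.

5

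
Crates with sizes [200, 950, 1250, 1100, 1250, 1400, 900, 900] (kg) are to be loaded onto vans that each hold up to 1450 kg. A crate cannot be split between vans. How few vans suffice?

Total = 1400 + 1250 + 1250 + 1100 + 950 + 900 + 900 + 200 = 7950 kg.
Lower bound: ⌈7950/1450⌉ = 6 vans.
Also, 7 crates each exceed 725 kg, and no two of those can share a van, so at least 7 vans are needed.
A packing using 7 vans:
  van 1: 1400 = 1400
  van 2: 1250 + 200 = 1450
  van 3: 1250 = 1250
  van 4: 1100 = 1100
  van 5: 950 = 950
  van 6: 900 = 900
  van 7: 900 = 900
This matches the lower bound, so 7 is optimal.

7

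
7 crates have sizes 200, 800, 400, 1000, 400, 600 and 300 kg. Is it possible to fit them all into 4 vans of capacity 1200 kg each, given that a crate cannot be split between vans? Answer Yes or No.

A valid assignment using 4 vans:
  van 1: 1000 + 200 = 1200
  van 2: 800 + 400 = 1200
  van 3: 600 + 400 = 1000
  van 4: 300 = 300
Every load is within 1200 kg, so 4 vans suffice.

Yes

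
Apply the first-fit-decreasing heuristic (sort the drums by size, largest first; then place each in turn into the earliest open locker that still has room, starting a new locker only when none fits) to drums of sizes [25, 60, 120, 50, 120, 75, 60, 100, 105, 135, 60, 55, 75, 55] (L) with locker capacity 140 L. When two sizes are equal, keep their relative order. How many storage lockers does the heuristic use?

9

Sorted descending: 135, 120, 120, 105, 100, 75, 75, 60, 60, 60, 55, 55, 50, 25.
  135 → locker 1 (new)  [load 135/140]
  120 → locker 2 (new)  [load 120/140]
  120 → locker 3 (new)  [load 120/140]
  105 → locker 4 (new)  [load 105/140]
  100 → locker 5 (new)  [load 100/140]
  75 → locker 6 (new)  [load 75/140]
  75 → locker 7 (new)  [load 75/140]
  60 → locker 6  [load 135/140]
  60 → locker 7  [load 135/140]
  60 → locker 8 (new)  [load 60/140]
  55 → locker 8  [load 115/140]
  55 → locker 9 (new)  [load 55/140]
  50 → locker 9  [load 105/140]
  25 → locker 4  [load 130/140]
9 storage lockers opened.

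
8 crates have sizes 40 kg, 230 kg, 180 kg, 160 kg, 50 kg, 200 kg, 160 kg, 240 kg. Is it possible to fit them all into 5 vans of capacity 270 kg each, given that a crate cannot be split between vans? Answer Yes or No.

No

Total = 1260 kg; ⌈1260/270⌉ = 5.
6 crates each exceed half the capacity and cannot share a van, forcing at least 6 vans.
At least 6 vans are required, but only 5 are allowed.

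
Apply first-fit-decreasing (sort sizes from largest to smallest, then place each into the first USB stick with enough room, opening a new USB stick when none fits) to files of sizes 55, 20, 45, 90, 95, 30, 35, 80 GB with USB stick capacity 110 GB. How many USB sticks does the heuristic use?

Sorted descending: 95, 90, 80, 55, 45, 35, 30, 20.
  95 → USB stick 1 (new)  [load 95/110]
  90 → USB stick 2 (new)  [load 90/110]
  80 → USB stick 3 (new)  [load 80/110]
  55 → USB stick 4 (new)  [load 55/110]
  45 → USB stick 4  [load 100/110]
  35 → USB stick 5 (new)  [load 35/110]
  30 → USB stick 3  [load 110/110]
  20 → USB stick 2  [load 110/110]
5 USB sticks opened.

5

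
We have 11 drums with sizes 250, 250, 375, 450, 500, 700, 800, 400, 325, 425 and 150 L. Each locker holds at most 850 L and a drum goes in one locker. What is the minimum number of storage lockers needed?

6

Total = 800 + 700 + 500 + 450 + 425 + 400 + 375 + 325 + 250 + 250 + 150 = 4625 L.
Lower bound: ⌈4625/850⌉ = 6 storage lockers.
A packing using 6 storage lockers:
  locker 1: 800 = 800
  locker 2: 700 + 150 = 850
  locker 3: 500 + 325 = 825
  locker 4: 450 + 400 = 850
  locker 5: 425 + 375 = 800
  locker 6: 250 + 250 = 500
This matches the lower bound, so 6 is optimal.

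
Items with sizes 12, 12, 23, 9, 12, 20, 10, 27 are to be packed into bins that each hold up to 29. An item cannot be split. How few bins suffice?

5

Total = 27 + 23 + 20 + 12 + 12 + 12 + 10 + 9 = 125.
Lower bound: ⌈125/29⌉ = 5 bins.
A packing using 5 bins:
  bin 1: 27 = 27
  bin 2: 23 = 23
  bin 3: 20 + 9 = 29
  bin 4: 12 + 12 = 24
  bin 5: 12 + 10 = 22
This matches the lower bound, so 5 is optimal.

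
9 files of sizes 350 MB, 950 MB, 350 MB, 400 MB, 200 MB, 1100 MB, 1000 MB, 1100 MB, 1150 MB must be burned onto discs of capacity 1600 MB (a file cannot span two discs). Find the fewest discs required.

5

Total = 1150 + 1100 + 1100 + 1000 + 950 + 400 + 350 + 350 + 200 = 6600 MB.
Lower bound: ⌈6600/1600⌉ = 5 discs.
A packing using 5 discs:
  disc 1: 1150 + 400 = 1550
  disc 2: 1100 + 350 = 1450
  disc 3: 1100 + 350 = 1450
  disc 4: 1000 + 200 = 1200
  disc 5: 950 = 950
This matches the lower bound, so 5 is optimal.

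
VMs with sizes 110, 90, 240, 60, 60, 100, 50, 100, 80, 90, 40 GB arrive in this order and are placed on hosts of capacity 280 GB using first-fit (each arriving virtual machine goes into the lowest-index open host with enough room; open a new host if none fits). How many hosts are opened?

  110 → host 1 (new)  [load 110/280]
  90 → host 1  [load 200/280]
  240 → host 2 (new)  [load 240/280]
  60 → host 1  [load 260/280]
  60 → host 3 (new)  [load 60/280]
  100 → host 3  [load 160/280]
  50 → host 3  [load 210/280]
  100 → host 4 (new)  [load 100/280]
  80 → host 4  [load 180/280]
  90 → host 4  [load 270/280]
  40 → host 2  [load 280/280]
4 hosts opened.

4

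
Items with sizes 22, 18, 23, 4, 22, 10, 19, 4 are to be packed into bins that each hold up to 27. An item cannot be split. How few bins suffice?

6

Total = 23 + 22 + 22 + 19 + 18 + 10 + 4 + 4 = 122.
Lower bound: ⌈122/27⌉ = 5 bins.
A packing using 6 bins:
  bin 1: 23 + 4 = 27
  bin 2: 22 + 4 = 26
  bin 3: 22 = 22
  bin 4: 19 = 19
  bin 5: 18 = 18
  bin 6: 10 = 10
No arrangement into 5 bins stays within capacity, so 6 is optimal.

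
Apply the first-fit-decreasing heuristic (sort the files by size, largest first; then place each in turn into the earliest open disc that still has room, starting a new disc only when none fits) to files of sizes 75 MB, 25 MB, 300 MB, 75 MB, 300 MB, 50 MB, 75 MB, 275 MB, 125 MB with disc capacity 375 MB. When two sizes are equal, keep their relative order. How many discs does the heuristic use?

Sorted descending: 300, 300, 275, 125, 75, 75, 75, 50, 25.
  300 → disc 1 (new)  [load 300/375]
  300 → disc 2 (new)  [load 300/375]
  275 → disc 3 (new)  [load 275/375]
  125 → disc 4 (new)  [load 125/375]
  75 → disc 1  [load 375/375]
  75 → disc 2  [load 375/375]
  75 → disc 3  [load 350/375]
  50 → disc 4  [load 175/375]
  25 → disc 3  [load 375/375]
4 discs opened.

4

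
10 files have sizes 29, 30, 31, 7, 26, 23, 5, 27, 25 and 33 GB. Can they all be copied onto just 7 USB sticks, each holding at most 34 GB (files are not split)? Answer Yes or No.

No

Total = 236 GB; ⌈236/34⌉ = 7.
8 files each exceed half the capacity and cannot share a USB stick, forcing at least 8 USB sticks.
At least 8 USB sticks are required, but only 7 are allowed.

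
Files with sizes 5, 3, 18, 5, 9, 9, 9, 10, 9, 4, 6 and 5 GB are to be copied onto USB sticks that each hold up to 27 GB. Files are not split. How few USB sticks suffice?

4

Total = 18 + 10 + 9 + 9 + 9 + 9 + 6 + 5 + 5 + 5 + 4 + 3 = 92 GB.
Lower bound: ⌈92/27⌉ = 4 USB sticks.
A packing using 4 USB sticks:
  USB stick 1: 18 + 9 = 27
  USB stick 2: 10 + 9 + 6 = 25
  USB stick 3: 9 + 9 + 5 + 4 = 27
  USB stick 4: 5 + 5 + 3 = 13
This matches the lower bound, so 4 is optimal.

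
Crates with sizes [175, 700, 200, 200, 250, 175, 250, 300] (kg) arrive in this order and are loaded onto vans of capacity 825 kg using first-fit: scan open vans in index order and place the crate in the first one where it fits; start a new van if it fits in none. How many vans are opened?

3

  175 → van 1 (new)  [load 175/825]
  700 → van 2 (new)  [load 700/825]
  200 → van 1  [load 375/825]
  200 → van 1  [load 575/825]
  250 → van 1  [load 825/825]
  175 → van 3 (new)  [load 175/825]
  250 → van 3  [load 425/825]
  300 → van 3  [load 725/825]
3 vans opened.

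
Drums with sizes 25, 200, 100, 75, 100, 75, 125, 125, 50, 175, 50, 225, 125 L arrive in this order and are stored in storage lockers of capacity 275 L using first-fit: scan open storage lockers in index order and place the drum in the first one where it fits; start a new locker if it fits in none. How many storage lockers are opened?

  25 → locker 1 (new)  [load 25/275]
  200 → locker 1  [load 225/275]
  100 → locker 2 (new)  [load 100/275]
  75 → locker 2  [load 175/275]
  100 → locker 2  [load 275/275]
  75 → locker 3 (new)  [load 75/275]
  125 → locker 3  [load 200/275]
  125 → locker 4 (new)  [load 125/275]
  50 → locker 1  [load 275/275]
  175 → locker 5 (new)  [load 175/275]
  50 → locker 3  [load 250/275]
  225 → locker 6 (new)  [load 225/275]
  125 → locker 4  [load 250/275]
6 storage lockers opened.

6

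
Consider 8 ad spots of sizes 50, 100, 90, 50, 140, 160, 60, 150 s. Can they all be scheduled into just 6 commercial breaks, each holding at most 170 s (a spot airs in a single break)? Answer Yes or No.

A valid assignment using 6 commercial breaks:
  break 1: 160 = 160
  break 2: 150 = 150
  break 3: 140 = 140
  break 4: 100 + 60 = 160
  break 5: 90 + 50 = 140
  break 6: 50 = 50
Every load is within 170 s, so 6 commercial breaks suffice.

Yes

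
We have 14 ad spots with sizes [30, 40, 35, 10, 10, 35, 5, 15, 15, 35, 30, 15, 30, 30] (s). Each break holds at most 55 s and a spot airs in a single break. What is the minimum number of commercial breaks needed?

Total = 40 + 35 + 35 + 35 + 30 + 30 + 30 + 30 + 15 + 15 + 15 + 10 + 10 + 5 = 335 s.
Lower bound: ⌈335/55⌉ = 7 commercial breaks.
Also, 8 ad spots each exceed 55/2 s, and no two of those can share a break, so at least 8 commercial breaks are needed.
A packing using 8 commercial breaks:
  break 1: 40 + 15 = 55
  break 2: 35 + 15 + 5 = 55
  break 3: 35 + 15 = 50
  break 4: 35 + 10 + 10 = 55
  break 5: 30 = 30
  break 6: 30 = 30
  break 7: 30 = 30
  break 8: 30 = 30
This matches the lower bound, so 8 is optimal.

8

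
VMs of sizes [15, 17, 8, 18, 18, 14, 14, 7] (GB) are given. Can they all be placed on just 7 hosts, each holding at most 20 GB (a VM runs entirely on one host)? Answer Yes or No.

Yes

A valid assignment using 7 hosts:
  host 1: 18 = 18
  host 2: 18 = 18
  host 3: 17 = 17
  host 4: 15 = 15
  host 5: 14 = 14
  host 6: 14 = 14
  host 7: 8 + 7 = 15
Every load is within 20 GB, so 7 hosts suffice.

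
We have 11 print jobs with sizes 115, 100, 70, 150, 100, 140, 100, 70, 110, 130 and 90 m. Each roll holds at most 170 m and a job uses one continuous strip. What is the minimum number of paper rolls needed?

9

Total = 150 + 140 + 130 + 115 + 110 + 100 + 100 + 100 + 90 + 70 + 70 = 1175 m.
Lower bound: ⌈1175/170⌉ = 7 paper rolls.
Also, 9 print jobs each exceed 85 m, and no two of those can share a roll, so at least 9 paper rolls are needed.
A packing using 9 paper rolls:
  roll 1: 150 = 150
  roll 2: 140 = 140
  roll 3: 130 = 130
  roll 4: 115 = 115
  roll 5: 110 = 110
  roll 6: 100 + 70 = 170
  roll 7: 100 + 70 = 170
  roll 8: 100 = 100
  roll 9: 90 = 90
This matches the lower bound, so 9 is optimal.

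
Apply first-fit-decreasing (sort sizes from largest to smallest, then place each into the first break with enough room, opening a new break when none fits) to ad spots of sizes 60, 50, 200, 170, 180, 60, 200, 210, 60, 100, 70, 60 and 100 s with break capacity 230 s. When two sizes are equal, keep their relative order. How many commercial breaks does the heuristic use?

Sorted descending: 210, 200, 200, 180, 170, 100, 100, 70, 60, 60, 60, 60, 50.
  210 → break 1 (new)  [load 210/230]
  200 → break 2 (new)  [load 200/230]
  200 → break 3 (new)  [load 200/230]
  180 → break 4 (new)  [load 180/230]
  170 → break 5 (new)  [load 170/230]
  100 → break 6 (new)  [load 100/230]
  100 → break 6  [load 200/230]
  70 → break 7 (new)  [load 70/230]
  60 → break 5  [load 230/230]
  60 → break 7  [load 130/230]
  60 → break 7  [load 190/230]
  60 → break 8 (new)  [load 60/230]
  50 → break 4  [load 230/230]
8 commercial breaks opened.

8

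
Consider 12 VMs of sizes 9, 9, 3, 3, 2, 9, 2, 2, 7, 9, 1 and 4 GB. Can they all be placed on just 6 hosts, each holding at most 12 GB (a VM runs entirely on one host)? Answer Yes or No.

A valid assignment using 6 hosts:
  host 1: 9 + 3 = 12
  host 2: 9 + 3 = 12
  host 3: 9 + 2 + 1 = 12
  host 4: 9 + 2 = 11
  host 5: 7 + 4 = 11
  host 6: 2 = 2
Every load is within 12 GB, so 6 hosts suffice.

Yes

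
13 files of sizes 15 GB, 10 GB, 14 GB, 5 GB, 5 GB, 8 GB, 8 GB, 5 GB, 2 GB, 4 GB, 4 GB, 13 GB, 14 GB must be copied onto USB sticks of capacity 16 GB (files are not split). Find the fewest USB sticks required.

8

Total = 15 + 14 + 14 + 13 + 10 + 8 + 8 + 5 + 5 + 5 + 4 + 4 + 2 = 107 GB.
Lower bound: ⌈107/16⌉ = 7 USB sticks.
A packing using 8 USB sticks:
  USB stick 1: 15 = 15
  USB stick 2: 14 + 2 = 16
  USB stick 3: 14 = 14
  USB stick 4: 13 = 13
  USB stick 5: 10 + 5 = 15
  USB stick 6: 8 + 8 = 16
  USB stick 7: 5 + 5 + 4 = 14
  USB stick 8: 4 = 4
No arrangement into 7 USB sticks stays within capacity, so 8 is optimal.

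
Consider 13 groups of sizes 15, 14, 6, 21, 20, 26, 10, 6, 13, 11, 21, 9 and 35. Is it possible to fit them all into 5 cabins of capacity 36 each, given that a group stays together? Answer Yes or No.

Total = 207; ⌈207/36⌉ = 6.
At least 6 cabins are required, but only 5 are allowed.

No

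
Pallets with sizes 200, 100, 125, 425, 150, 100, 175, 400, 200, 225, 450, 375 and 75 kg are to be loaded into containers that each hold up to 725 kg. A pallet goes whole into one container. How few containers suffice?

Total = 450 + 425 + 400 + 375 + 225 + 200 + 200 + 175 + 150 + 125 + 100 + 100 + 75 = 3000 kg.
Lower bound: ⌈3000/725⌉ = 5 containers.
A packing using 5 containers:
  container 1: 450 + 225 = 675
  container 2: 425 + 200 + 100 = 725
  container 3: 400 + 200 + 125 = 725
  container 4: 375 + 175 + 150 = 700
  container 5: 100 + 75 = 175
This matches the lower bound, so 5 is optimal.

5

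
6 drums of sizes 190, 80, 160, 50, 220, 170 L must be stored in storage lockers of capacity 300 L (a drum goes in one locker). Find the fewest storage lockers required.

Total = 220 + 190 + 170 + 160 + 80 + 50 = 870 L.
Lower bound: ⌈870/300⌉ = 3 storage lockers.
Also, 4 drums each exceed 150 L, and no two of those can share a locker, so at least 4 storage lockers are needed.
A packing using 4 storage lockers:
  locker 1: 220 + 80 = 300
  locker 2: 190 + 50 = 240
  locker 3: 170 = 170
  locker 4: 160 = 160
This matches the lower bound, so 4 is optimal.

4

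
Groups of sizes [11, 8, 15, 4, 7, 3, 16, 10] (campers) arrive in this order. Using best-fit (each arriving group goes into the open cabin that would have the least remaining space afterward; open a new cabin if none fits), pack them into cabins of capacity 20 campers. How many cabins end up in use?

  11 → cabin 1 (new)  [load 11/20]
  8 → cabin 1  [load 19/20]
  15 → cabin 2 (new)  [load 15/20]
  4 → cabin 2  [load 19/20]
  7 → cabin 3 (new)  [load 7/20]
  3 → cabin 3  [load 10/20]
  16 → cabin 4 (new)  [load 16/20]
  10 → cabin 3  [load 20/20]
4 cabins opened.

4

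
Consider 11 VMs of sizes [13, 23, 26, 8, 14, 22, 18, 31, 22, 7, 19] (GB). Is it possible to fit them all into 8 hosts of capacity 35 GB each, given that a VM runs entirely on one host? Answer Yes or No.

A valid assignment using 7 hosts:
  host 1: 31 = 31
  host 2: 26 + 8 = 34
  host 3: 23 + 7 = 30
  host 4: 22 + 13 = 35
  host 5: 22 = 22
  host 6: 19 + 14 = 33
  host 7: 18 = 18
That uses only 7 ≤ 8, so 8 hosts are enough.

Yes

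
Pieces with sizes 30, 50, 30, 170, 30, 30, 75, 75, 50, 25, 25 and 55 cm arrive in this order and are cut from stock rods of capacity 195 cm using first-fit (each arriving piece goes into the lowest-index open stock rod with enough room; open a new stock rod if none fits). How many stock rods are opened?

4

  30 → stock rod 1 (new)  [load 30/195]
  50 → stock rod 1  [load 80/195]
  30 → stock rod 1  [load 110/195]
  170 → stock rod 2 (new)  [load 170/195]
  30 → stock rod 1  [load 140/195]
  30 → stock rod 1  [load 170/195]
  75 → stock rod 3 (new)  [load 75/195]
  75 → stock rod 3  [load 150/195]
  50 → stock rod 4 (new)  [load 50/195]
  25 → stock rod 1  [load 195/195]
  25 → stock rod 2  [load 195/195]
  55 → stock rod 4  [load 105/195]
4 stock rods opened.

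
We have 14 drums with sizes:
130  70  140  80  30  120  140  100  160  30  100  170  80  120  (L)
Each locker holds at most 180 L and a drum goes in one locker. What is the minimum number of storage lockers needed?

Total = 170 + 160 + 140 + 140 + 130 + 120 + 120 + 100 + 100 + 80 + 80 + 70 + 30 + 30 = 1470 L.
Lower bound: ⌈1470/180⌉ = 9 storage lockers.
A packing using 10 storage lockers:
  locker 1: 170 = 170
  locker 2: 160 = 160
  locker 3: 140 + 30 = 170
  locker 4: 140 + 30 = 170
  locker 5: 130 = 130
  locker 6: 120 = 120
  locker 7: 120 = 120
  locker 8: 100 + 80 = 180
  locker 9: 100 + 80 = 180
  locker 10: 70 = 70
No arrangement into 9 storage lockers stays within capacity, so 10 is optimal.

10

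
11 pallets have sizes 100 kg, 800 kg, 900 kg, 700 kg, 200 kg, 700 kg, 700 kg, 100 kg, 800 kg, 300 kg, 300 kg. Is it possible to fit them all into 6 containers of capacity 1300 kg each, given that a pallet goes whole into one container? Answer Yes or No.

Yes

A valid assignment using 6 containers:
  container 1: 900 + 300 + 100 = 1300
  container 2: 800 + 300 + 200 = 1300
  container 3: 800 + 100 = 900
  container 4: 700 = 700
  container 5: 700 = 700
  container 6: 700 = 700
Every load is within 1300 kg, so 6 containers suffice.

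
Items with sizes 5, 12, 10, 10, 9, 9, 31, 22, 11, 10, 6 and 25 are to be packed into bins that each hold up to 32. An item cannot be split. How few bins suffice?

6

Total = 31 + 25 + 22 + 12 + 11 + 10 + 10 + 10 + 9 + 9 + 6 + 5 = 160.
Lower bound: ⌈160/32⌉ = 5 bins.
A packing using 6 bins:
  bin 1: 31 = 31
  bin 2: 25 + 6 = 31
  bin 3: 22 + 10 = 32
  bin 4: 12 + 11 + 9 = 32
  bin 5: 10 + 10 + 9 = 29
  bin 6: 5 = 5
No arrangement into 5 bins stays within capacity, so 6 is optimal.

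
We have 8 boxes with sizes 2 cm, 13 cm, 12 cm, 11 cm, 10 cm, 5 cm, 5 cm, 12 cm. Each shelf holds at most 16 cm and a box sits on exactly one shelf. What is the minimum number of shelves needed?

5

Total = 13 + 12 + 12 + 11 + 10 + 5 + 5 + 2 = 70 cm.
Lower bound: ⌈70/16⌉ = 5 shelves.
A packing using 5 shelves:
  shelf 1: 13 + 2 = 15
  shelf 2: 12 = 12
  shelf 3: 12 = 12
  shelf 4: 11 + 5 = 16
  shelf 5: 10 + 5 = 15
This matches the lower bound, so 5 is optimal.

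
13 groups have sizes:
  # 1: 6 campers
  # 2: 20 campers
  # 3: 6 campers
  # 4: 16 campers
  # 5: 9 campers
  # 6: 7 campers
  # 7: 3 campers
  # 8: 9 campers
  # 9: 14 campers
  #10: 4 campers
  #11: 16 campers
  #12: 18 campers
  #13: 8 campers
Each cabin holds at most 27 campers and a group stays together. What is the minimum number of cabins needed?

Total = 20 + 18 + 16 + 16 + 14 + 9 + 9 + 8 + 7 + 6 + 6 + 4 + 3 = 136 campers.
Lower bound: ⌈136/27⌉ = 6 cabins.
A packing using 6 cabins:
  cabin 1: 20 + 7 = 27
  cabin 2: 18 + 9 = 27
  cabin 3: 16 + 9 = 25
  cabin 4: 16 + 8 + 3 = 27
  cabin 5: 14 + 6 + 6 = 26
  cabin 6: 4 = 4
This matches the lower bound, so 6 is optimal.

6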